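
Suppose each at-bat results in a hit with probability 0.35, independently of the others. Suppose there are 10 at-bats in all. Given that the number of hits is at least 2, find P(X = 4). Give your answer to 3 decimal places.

X ~ Binomial(10, 0.35). Want P(X=4 | X≥2) = P(X=4) / P(X≥2).
P(X=4) = C(10,4)·0.35^4·0.65^6 = 0.23767
P(X≥2) = 1 − 0.01346 − 0.07249 = 0.91405
Ratio = 0.23767 / 0.91405 = 0.26002

0.260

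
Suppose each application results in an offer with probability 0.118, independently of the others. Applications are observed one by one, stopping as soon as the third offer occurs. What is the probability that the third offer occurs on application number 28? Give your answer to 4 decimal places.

Y = trial on which the third success occurs; negative binomial, r=3, p=0.118.
P(Y=28) = C(27,2) · p^3 · (1−p)^25
= 351 · 0.001643 · 0.043323 = 0.024984

0.0250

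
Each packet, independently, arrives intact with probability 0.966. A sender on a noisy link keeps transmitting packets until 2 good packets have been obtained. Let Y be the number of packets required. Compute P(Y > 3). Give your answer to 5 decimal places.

0.00339

Needing more than 3 packets ⇔ fewer than 2 successes in the first 3. With X ~ Binomial(3, 0.966), P(Y > 3) = P(X ≤ 1).
  k=0: C(3,0)·0.966^0·0.034^3 = 0.0000393
  k=1: C(3,1)·0.966^1·0.034^2 = 0.0033501
P(X ≤ 1) = 0.0033894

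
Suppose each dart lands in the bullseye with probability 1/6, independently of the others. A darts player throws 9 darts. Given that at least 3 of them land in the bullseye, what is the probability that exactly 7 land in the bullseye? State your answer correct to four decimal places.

0.0005

X ~ Binomial(9, 0.166667). Want P(X=7 | X≥3) = P(X=7) / P(X≥3).
P(X=7) = C(9,7)·0.166667^7·0.833333^2 = 0.000089
P(X≥3) = 1 − 0.193807 − 0.348852 − 0.279082 = 0.178260
Ratio = 0.000089 / 0.178260 = 0.000501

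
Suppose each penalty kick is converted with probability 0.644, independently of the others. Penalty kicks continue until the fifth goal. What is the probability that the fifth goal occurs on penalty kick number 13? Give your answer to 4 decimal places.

0.0141

Y = trial on which the fifth success occurs; negative binomial, r=5, p=0.644.
P(Y=13) = C(12,4) · p^5 · (1−p)^8
= 495 · 0.11077 · 0.00025799 = 0.014146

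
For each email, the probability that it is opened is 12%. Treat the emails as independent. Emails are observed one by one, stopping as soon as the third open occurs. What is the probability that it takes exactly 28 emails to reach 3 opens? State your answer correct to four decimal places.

0.0248

Y = trial on which the third success occurs; negative binomial, r=3, p=0.12.
P(Y=28) = C(27,2) · p^3 · (1−p)^25
= 351 · 0.001728 · 0.040932 = 0.024827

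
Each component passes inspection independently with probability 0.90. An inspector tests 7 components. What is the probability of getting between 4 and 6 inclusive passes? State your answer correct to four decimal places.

X ~ Binomial(7, 0.90); P(4 ≤ X ≤ 6) = Σ C(7,k) p^k (1−p)^(7−k) over k:
  k=4: C(7,4)·0.90^4·0.10^3 = 0.022964
  k=5: C(7,5)·0.90^5·0.10^2 = 0.124003
  k=6: C(7,6)·0.90^6·0.10^1 = 0.372009
Total = 0.518975

0.5190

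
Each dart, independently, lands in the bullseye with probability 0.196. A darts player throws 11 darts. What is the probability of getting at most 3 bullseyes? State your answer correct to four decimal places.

0.8476

X ~ Binomial(11, 0.196); P(X ≤ 3) = Σ C(11,k) p^k (1−p)^(11−k) over k:
  k=0: C(11,0)·0.196^0·0.804^11 = 0.090744
  k=1: C(11,1)·0.196^1·0.804^10 = 0.243338
  k=2: C(11,2)·0.196^2·0.804^9 = 0.296606
  k=3: C(11,3)·0.196^3·0.804^8 = 0.216920
Total = 0.847607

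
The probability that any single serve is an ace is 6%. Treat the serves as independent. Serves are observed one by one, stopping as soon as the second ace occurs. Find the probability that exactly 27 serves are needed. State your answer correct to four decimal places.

Y = trial on which the second success occurs; negative binomial, r=2, p=0.06.
P(Y=27) = C(26,1) · p^2 · (1−p)^25
= 26 · 0.0036 · 0.21291 = 0.019928

0.0199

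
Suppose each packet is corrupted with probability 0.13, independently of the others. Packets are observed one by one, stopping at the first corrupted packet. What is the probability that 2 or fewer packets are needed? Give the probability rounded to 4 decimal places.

0.2431

Y = number of packets to the first success; geometric, p = 0.13.
P(Y ≤ 2) = 1 − (1−p)^2 = 1 − 0.756900 = 0.243100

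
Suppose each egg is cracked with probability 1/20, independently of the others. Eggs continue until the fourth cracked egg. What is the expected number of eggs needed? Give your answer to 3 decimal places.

80.000

Y = total eggs until the fourth success; negative binomial with r=4, p=0.05.
E[Y] = r / p = 4 / 0.05 = 80.00000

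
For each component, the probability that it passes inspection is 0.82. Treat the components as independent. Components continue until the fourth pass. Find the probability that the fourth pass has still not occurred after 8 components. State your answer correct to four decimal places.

0.0065

Needing more than 8 components ⇔ fewer than 4 successes in the first 8. With X ~ Binomial(8, 0.82), P(Y > 8) = P(X ≤ 3).
  k=0: C(8,0)·0.82^0·0.18^8 = 0.000001
  k=1: C(8,1)·0.82^1·0.18^7 = 0.000040
  k=2: C(8,2)·0.82^2·0.18^6 = 0.000640
  k=3: C(8,3)·0.82^3·0.18^5 = 0.005834
P(X ≤ 3) = 0.006516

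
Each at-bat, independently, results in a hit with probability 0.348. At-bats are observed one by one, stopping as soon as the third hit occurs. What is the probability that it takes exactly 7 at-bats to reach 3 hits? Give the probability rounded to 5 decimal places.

Y = trial on which the third success occurs; negative binomial, r=3, p=0.348.
P(Y=7) = C(6,2) · p^3 · (1−p)^4
= 15 · 0.042144 · 0.18071 = 0.1142403

0.11424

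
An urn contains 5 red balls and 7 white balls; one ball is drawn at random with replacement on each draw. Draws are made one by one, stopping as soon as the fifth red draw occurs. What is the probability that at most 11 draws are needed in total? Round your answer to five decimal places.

0.51312

Finishing within 11 draws ⇔ at least 5 successes in the first 11. With X ~ Binomial(11, 0.416667), P(Y ≤ 11) = 1 − P(X ≤ 4).
  k=0: C(11,0)·0.416667^0·0.583333^11 = 0.0026612
  k=1: C(11,1)·0.416667^1·0.583333^10 = 0.0209098
  k=2: C(11,2)·0.416667^2·0.583333^9 = 0.0746778
  k=3: C(11,3)·0.416667^3·0.583333^8 = 0.1600238
  k=4: C(11,4)·0.416667^4·0.583333^7 = 0.2286054
1 − 0.4868780 = 0.5131220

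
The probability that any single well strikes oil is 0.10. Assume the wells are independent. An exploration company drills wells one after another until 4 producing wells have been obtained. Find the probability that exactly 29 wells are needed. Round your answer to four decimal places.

0.0235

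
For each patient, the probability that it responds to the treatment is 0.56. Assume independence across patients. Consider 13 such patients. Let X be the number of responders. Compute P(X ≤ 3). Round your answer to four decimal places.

0.0170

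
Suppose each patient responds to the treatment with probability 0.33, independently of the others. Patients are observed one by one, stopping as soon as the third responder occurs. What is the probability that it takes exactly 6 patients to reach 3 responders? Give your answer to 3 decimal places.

Y = trial on which the third success occurs; negative binomial, r=3, p=0.33.
P(Y=6) = C(5,2) · p^3 · (1−p)^3
= 10 · 0.035937 · 0.30076 = 0.10809

0.108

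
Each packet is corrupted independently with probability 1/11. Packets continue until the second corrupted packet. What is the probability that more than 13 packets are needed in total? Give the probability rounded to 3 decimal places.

Needing more than 13 packets ⇔ fewer than 2 successes in the first 13. With X ~ Binomial(13, 0.090909), P(Y > 13) = P(X ≤ 1).
  k=0: C(13,0)·0.090909^0·0.909091^13 = 0.28966
  k=1: C(13,1)·0.090909^1·0.909091^12 = 0.37656
P(X ≤ 1) = 0.66623

0.666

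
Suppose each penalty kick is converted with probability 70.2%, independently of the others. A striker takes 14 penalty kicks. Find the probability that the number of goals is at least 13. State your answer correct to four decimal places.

X ~ Binomial(14, 0.702); P(X ≥ 13) = Σ C(14,k) p^k (1−p)^(14−k) over k:
  k=13: C(14,13)·0.702^13·0.298^1 = 0.041949
  k=14: C(14,14)·0.702^14·0.298^0 = 0.007059
Total = 0.049008

0.0490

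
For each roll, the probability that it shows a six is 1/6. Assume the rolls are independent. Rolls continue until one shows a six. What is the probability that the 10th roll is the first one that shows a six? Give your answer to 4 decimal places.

Geometric (trials to first success), p = 0.166667.
P(Y = 10) = (1−p)^9 · p = 0.19381 · 0.166667 = 0.032301

0.0323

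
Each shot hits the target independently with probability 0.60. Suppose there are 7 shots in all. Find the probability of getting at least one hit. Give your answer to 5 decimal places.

0.99836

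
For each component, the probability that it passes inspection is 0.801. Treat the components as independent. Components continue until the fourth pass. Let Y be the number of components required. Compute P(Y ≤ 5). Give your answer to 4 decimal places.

0.7393

Finishing within 5 components ⇔ at least 4 successes in the first 5. With X ~ Binomial(5, 0.801), P(Y ≤ 5) = 1 − P(X ≤ 3).
  k=0: C(5,0)·0.801^0·0.199^5 = 0.000312
  k=1: C(5,1)·0.801^1·0.199^4 = 0.006281
  k=2: C(5,2)·0.801^2·0.199^3 = 0.050562
  k=3: C(5,3)·0.801^3·0.199^2 = 0.203518
1 − 0.260673 = 0.739327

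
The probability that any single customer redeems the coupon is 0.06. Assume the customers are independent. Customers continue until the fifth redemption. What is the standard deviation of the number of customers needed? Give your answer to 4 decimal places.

Y = total customers until the fifth success; negative binomial with r=5, p=0.06.
SD(Y) = √[r(1−p)/p²] = √(1305.555556) = 36.132472

36.1325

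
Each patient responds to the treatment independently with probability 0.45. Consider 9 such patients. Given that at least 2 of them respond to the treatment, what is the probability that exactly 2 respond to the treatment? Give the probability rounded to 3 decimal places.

X ~ Binomial(9, 0.45). Want P(X=2 | X≥2) = P(X=2) / P(X≥2).
P(X=2) = C(9,2)·0.45^2·0.55^7 = 0.11099
P(X≥2) = 1 − 0.00461 − 0.03391 = 0.96148
Ratio = 0.11099 / 0.96148 = 0.11543

0.115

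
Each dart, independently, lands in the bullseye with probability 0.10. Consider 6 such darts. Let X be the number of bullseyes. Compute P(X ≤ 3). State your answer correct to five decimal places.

X ~ Binomial(6, 0.10); P(X ≤ 3) = Σ C(6,k) p^k (1−p)^(6−k) over k:
  k=0: C(6,0)·0.10^0·0.90^6 = 0.5314410
  k=1: C(6,1)·0.10^1·0.90^5 = 0.3542940
  k=2: C(6,2)·0.10^2·0.90^4 = 0.0984150
  k=3: C(6,3)·0.10^3·0.90^3 = 0.0145800
Total = 0.9987300

0.99873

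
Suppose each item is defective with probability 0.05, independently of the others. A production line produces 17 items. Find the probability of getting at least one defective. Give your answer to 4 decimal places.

P(at least one) = 1 − P(none) = 1 − (1 − 0.05)^17
= 1 − 0.418120 = 0.581880

0.5819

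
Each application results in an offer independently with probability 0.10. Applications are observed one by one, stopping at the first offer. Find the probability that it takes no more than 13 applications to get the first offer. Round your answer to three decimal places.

Y = number of applications to the first success; geometric, p = 0.10.
P(Y ≤ 13) = 1 − (1−p)^13 = 1 − 0.25419 = 0.74581

0.746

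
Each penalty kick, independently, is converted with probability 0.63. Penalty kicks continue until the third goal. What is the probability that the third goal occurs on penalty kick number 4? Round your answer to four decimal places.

0.2776

Y = trial on which the third success occurs; negative binomial, r=3, p=0.63.
P(Y=4) = C(3,2) · p^3 · (1−p)^1
= 3 · 0.25005 · 0.37 = 0.277552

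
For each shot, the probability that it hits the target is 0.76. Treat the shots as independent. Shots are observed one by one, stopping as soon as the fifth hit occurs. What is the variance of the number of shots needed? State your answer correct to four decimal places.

Y = total shots until the fifth success; negative binomial with r=5, p=0.76.
Var(Y) = r(1−p)/p² = 5·0.24 / 0.76² = 2.077562

2.0776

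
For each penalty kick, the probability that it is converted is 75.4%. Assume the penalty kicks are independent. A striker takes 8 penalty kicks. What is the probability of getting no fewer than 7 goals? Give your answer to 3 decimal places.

X ~ Binomial(8, 0.754); P(X ≥ 7) = Σ C(8,k) p^k (1−p)^(8−k) over k:
  k=7: C(8,7)·0.754^7·0.246^1 = 0.27266
  k=8: C(8,8)·0.754^8·0.246^0 = 0.10446
Total = 0.37713

0.377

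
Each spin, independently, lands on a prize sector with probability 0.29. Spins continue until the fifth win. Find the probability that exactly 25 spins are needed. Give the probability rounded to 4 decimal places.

0.0231

Y = trial on which the fifth success occurs; negative binomial, r=5, p=0.29.
P(Y=25) = C(24,4) · p^5 · (1−p)^20
= 10626 · 0.0020511 · 0.0010597 = 0.023095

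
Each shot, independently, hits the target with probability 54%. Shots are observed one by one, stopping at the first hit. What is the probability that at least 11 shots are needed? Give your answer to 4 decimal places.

Y = number of shots to the first success; geometric, p = 0.54.
P(Y > 10) = P(first 10 all fail) = (1−p)^10 = 0.000424

0.0004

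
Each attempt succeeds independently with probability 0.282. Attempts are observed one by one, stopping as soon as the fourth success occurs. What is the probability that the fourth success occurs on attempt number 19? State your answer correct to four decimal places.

0.0359

Y = trial on which the fourth success occurs; negative binomial, r=4, p=0.282.
P(Y=19) = C(18,3) · p^4 · (1−p)^15
= 816 · 0.0063241 · 0.0069481 = 0.035855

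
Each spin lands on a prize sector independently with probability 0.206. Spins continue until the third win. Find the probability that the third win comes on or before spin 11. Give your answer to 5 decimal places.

0.40252

Finishing within 11 spins ⇔ at least 3 successes in the first 11. With X ~ Binomial(11, 0.206), P(Y ≤ 11) = 1 − P(X ≤ 2).
  k=0: C(11,0)·0.206^0·0.794^11 = 0.0790725
  k=1: C(11,1)·0.206^1·0.794^10 = 0.2256654
  k=2: C(11,2)·0.206^2·0.794^9 = 0.2927397
1 − 0.5974776 = 0.4025224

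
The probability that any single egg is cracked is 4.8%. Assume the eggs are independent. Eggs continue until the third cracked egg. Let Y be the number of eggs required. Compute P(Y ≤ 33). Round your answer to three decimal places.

Finishing within 33 eggs ⇔ at least 3 successes in the first 33. With X ~ Binomial(33, 0.048), P(Y ≤ 33) = 1 − P(X ≤ 2).
  k=0: C(33,0)·0.048^0·0.952^33 = 0.19725
  k=1: C(33,1)·0.048^1·0.952^32 = 0.32820
  k=2: C(33,2)·0.048^2·0.952^31 = 0.26477
1 − 0.79022 = 0.20978

0.210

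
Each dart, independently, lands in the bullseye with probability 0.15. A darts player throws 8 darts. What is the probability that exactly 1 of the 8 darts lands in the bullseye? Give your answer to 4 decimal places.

X ~ Binomial(n=8, p=0.15).
P(X=1) = C(8,1) · p^1 · (1−p)^7
= 8 · 0.15 · 0.32058 = 0.384693

0.3847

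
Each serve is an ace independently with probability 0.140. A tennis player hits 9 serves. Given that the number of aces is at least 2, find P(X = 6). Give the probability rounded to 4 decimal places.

0.0011

X ~ Binomial(9, 0.14). Want P(X=6 | X≥2) = P(X=6) / P(X≥2).
P(X=6) = C(9,6)·0.14^6·0.86^3 = 0.000402
P(X≥2) = 1 − 0.257327 − 0.377015 = 0.365658
Ratio = 0.000402 / 0.365658 = 0.001100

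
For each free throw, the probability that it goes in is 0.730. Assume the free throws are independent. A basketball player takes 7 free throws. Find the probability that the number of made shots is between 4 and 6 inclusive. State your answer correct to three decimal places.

0.799

X ~ Binomial(7, 0.73); P(4 ≤ X ≤ 6) = Σ C(7,k) p^k (1−p)^(7−k) over k:
  k=4: C(7,4)·0.73^4·0.27^3 = 0.19564
  k=5: C(7,5)·0.73^5·0.27^2 = 0.31737
  k=6: C(7,6)·0.73^6·0.27^1 = 0.28602
Total = 0.79903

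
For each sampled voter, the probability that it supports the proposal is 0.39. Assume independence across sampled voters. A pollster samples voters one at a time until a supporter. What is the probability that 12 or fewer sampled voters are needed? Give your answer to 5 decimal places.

Y = number of sampled voters to the first success; geometric, p = 0.39.
P(Y ≤ 12) = 1 − (1−p)^12 = 1 − 0.0026543 = 0.9973457

0.99735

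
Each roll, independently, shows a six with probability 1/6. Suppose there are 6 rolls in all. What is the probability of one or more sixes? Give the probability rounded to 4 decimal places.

P(at least one) = 1 − P(none) = 1 − (1 − 0.166667)^6
= 1 − 0.334898 = 0.665102

0.6651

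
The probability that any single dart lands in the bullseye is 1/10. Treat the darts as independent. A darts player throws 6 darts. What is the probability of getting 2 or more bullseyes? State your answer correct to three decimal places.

X ~ Binomial(6, 0.10); P(X ≥ 2) = Σ C(6,k) p^k (1−p)^(6−k) over k:
  k=2: C(6,2)·0.10^2·0.90^4 = 0.09842
  k=3: C(6,3)·0.10^3·0.90^3 = 0.01458
  k=4: C(6,4)·0.10^4·0.90^2 = 0.00121
  k=5: C(6,5)·0.10^5·0.90^1 = 0.00005
  k=6: C(6,6)·0.10^6·0.90^0 = 0.00000
Total = 0.11427

0.114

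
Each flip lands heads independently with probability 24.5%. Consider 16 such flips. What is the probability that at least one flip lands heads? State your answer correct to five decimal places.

P(at least one) = 1 − P(none) = 1 − (1 − 0.245)^16
= 1 − 0.0111468 = 0.9888532

0.98885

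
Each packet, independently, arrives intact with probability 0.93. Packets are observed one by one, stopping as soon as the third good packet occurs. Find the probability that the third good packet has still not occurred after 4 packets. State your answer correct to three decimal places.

Needing more than 4 packets ⇔ fewer than 3 successes in the first 4. With X ~ Binomial(4, 0.93), P(Y > 4) = P(X ≤ 2).
  k=0: C(4,0)·0.93^0·0.07^4 = 0.00002
  k=1: C(4,1)·0.93^1·0.07^3 = 0.00128
  k=2: C(4,2)·0.93^2·0.07^2 = 0.02543
P(X ≤ 2) = 0.02673

0.027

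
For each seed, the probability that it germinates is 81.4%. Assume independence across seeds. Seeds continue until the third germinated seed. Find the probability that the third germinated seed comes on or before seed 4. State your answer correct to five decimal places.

Finishing within 4 seeds ⇔ at least 3 successes in the first 4. With X ~ Binomial(4, 0.814), P(Y ≤ 4) = 1 − P(X ≤ 2).
  k=0: C(4,0)·0.814^0·0.186^4 = 0.0011969
  k=1: C(4,1)·0.814^1·0.186^3 = 0.0209519
  k=2: C(4,2)·0.814^2·0.186^2 = 0.1375390
1 − 0.1596878 = 0.8403122

0.84031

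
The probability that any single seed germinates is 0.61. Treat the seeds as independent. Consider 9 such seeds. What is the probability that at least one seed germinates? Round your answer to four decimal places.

0.9998

P(at least one) = 1 − P(none) = 1 − (1 − 0.61)^9
= 1 − 0.000209 = 0.999791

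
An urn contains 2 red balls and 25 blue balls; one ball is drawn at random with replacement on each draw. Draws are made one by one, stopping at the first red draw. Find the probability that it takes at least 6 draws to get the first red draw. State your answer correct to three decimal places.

0.681

Y = number of draws to the first success; geometric, p = 0.074074.
P(Y > 5) = P(first 5 all fail) = (1−p)^5 = 0.68058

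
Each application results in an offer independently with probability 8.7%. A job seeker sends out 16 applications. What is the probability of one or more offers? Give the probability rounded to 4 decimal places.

P(at least one) = 1 − P(none) = 1 − (1 − 0.087)^16
= 1 − 0.233095 = 0.766905

0.7669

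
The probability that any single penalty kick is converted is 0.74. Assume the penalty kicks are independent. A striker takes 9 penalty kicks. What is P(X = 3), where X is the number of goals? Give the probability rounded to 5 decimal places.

0.01052

X ~ Binomial(n=9, p=0.74).
P(X=3) = C(9,3) · p^3 · (1−p)^6
= 84 · 0.40522 · 0.00030892 = 0.0105151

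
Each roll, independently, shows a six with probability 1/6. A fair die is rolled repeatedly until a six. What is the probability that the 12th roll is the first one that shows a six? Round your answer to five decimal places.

0.02243

Geometric (trials to first success), p = 0.166667.
P(Y = 12) = (1−p)^11 · p = 0.13459 · 0.166667 = 0.0224313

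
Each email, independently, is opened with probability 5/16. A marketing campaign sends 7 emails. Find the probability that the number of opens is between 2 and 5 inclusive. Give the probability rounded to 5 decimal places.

0.69165

X ~ Binomial(7, 0.3125); P(2 ≤ X ≤ 5) = Σ C(7,k) p^k (1−p)^(7−k) over k:
  k=2: C(7,2)·0.3125^2·0.6875^5 = 0.3149799
  k=3: C(7,3)·0.3125^3·0.6875^4 = 0.2386211
  k=4: C(7,4)·0.3125^4·0.6875^3 = 0.1084642
  k=5: C(7,5)·0.3125^5·0.6875^2 = 0.0295811
Total = 0.6916463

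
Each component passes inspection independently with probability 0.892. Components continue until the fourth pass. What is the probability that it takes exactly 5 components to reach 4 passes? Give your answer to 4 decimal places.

0.2735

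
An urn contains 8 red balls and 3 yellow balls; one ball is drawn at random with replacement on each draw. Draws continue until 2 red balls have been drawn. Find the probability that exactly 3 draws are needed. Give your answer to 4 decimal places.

0.2885

Y = trial on which the second success occurs; negative binomial, r=2, p=0.727273.
P(Y=3) = C(2,1) · p^2 · (1−p)^1
= 2 · 0.52893 · 0.27273 = 0.288505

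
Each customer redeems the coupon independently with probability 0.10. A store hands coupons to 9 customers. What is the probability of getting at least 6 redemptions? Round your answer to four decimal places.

X ~ Binomial(9, 0.10); P(X ≥ 6) = Σ C(9,k) p^k (1−p)^(9−k) over k:
  k=6: C(9,6)·0.10^6·0.90^3 = 0.000061
  k=7: C(9,7)·0.10^7·0.90^2 = 0.000003
  k=8: C(9,8)·0.10^8·0.90^1 = 0.000000
  k=9: C(9,9)·0.10^9·0.90^0 = 0.000000
Total = 0.000064

0.0001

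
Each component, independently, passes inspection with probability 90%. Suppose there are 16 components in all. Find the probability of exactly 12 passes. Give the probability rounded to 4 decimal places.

X ~ Binomial(n=16, p=0.90).
P(X=12) = C(16,12) · p^12 · (1−p)^4
= 1820 · 0.28243 · 0.0001 = 0.051402

0.0514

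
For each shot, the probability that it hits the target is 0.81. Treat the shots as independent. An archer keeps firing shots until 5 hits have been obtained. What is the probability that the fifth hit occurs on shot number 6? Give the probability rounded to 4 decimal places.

Y = trial on which the fifth success occurs; negative binomial, r=5, p=0.81.
P(Y=6) = C(5,4) · p^5 · (1−p)^1
= 5 · 0.34868 · 0.19 = 0.331245

0.3312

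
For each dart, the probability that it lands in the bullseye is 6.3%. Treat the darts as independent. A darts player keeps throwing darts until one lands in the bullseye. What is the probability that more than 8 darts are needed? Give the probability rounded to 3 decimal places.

Y = number of darts to the first success; geometric, p = 0.063.
P(Y > 8) = P(first 8 all fail) = (1−p)^8 = 0.59418

0.594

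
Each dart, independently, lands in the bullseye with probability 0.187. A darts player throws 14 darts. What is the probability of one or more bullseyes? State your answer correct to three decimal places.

0.945

P(at least one) = 1 − P(none) = 1 − (1 − 0.187)^14
= 1 − 0.05511 = 0.94489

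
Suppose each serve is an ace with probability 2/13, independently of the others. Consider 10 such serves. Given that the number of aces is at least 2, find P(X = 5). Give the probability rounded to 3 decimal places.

0.020

X ~ Binomial(10, 0.153846). Want P(X=5 | X≥2) = P(X=5) / P(X≥2).
P(X=5) = C(10,5)·0.153846^5·0.846154^5 = 0.00942
P(X≥2) = 1 − 0.18815 − 0.34208 = 0.46977
Ratio = 0.00942 / 0.46977 = 0.02005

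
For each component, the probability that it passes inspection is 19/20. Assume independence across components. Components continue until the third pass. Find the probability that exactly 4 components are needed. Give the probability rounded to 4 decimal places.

0.1286

Y = trial on which the third success occurs; negative binomial, r=3, p=0.95.
P(Y=4) = C(3,2) · p^3 · (1−p)^1
= 3 · 0.85737 · 0.05 = 0.128606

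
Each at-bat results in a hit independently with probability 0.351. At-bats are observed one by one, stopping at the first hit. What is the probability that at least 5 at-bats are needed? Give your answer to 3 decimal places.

Y = number of at-bats to the first success; geometric, p = 0.351.
P(Y > 4) = P(first 4 all fail) = (1−p)^4 = 0.17741

0.177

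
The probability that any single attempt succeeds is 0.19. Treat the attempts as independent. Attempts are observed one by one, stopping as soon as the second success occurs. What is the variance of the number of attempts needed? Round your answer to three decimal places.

Y = total attempts until the second success; negative binomial with r=2, p=0.19.
Var(Y) = r(1−p)/p² = 2·0.81 / 0.19² = 44.87535

44.875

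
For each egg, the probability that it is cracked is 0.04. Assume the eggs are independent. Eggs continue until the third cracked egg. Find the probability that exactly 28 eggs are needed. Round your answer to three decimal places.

0.008

Y = trial on which the third success occurs; negative binomial, r=3, p=0.04.
P(Y=28) = C(27,2) · p^3 · (1−p)^25
= 351 · 6.4e-05 · 0.3604 = 0.00810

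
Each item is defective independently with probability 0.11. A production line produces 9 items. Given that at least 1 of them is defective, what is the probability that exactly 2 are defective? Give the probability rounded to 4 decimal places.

X ~ Binomial(9, 0.11). Want P(X=2 | X≥1) = P(X=2) / P(X≥1).
P(X=2) = C(9,2)·0.11^2·0.89^7 = 0.192672
P(X≥1) = 1 − 0.350356 = 0.649644
Ratio = 0.192672 / 0.649644 = 0.296581

0.2966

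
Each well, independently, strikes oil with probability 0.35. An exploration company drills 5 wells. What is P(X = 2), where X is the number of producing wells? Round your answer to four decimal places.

0.3364

X ~ Binomial(n=5, p=0.35).
P(X=2) = C(5,2) · p^2 · (1−p)^3
= 10 · 0.1225 · 0.27463 = 0.336416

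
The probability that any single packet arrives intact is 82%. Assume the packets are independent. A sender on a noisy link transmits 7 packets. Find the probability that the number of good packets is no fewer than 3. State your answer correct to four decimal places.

0.9971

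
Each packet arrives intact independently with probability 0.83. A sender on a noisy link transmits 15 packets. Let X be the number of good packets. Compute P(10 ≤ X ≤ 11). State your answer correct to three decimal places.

X ~ Binomial(15, 0.83); P(10 ≤ X ≤ 11) = Σ C(15,k) p^k (1−p)^(15−k) over k:
  k=10: C(15,10)·0.83^10·0.17^5 = 0.06616
  k=11: C(15,11)·0.83^11·0.17^4 = 0.14682
Total = 0.21298

0.213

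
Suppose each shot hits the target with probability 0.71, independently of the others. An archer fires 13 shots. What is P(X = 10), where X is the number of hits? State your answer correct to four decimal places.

X ~ Binomial(n=13, p=0.71).
P(X=10) = C(13,10) · p^10 · (1−p)^3
= 286 · 0.032552 · 0.024389 = 0.227062

0.2271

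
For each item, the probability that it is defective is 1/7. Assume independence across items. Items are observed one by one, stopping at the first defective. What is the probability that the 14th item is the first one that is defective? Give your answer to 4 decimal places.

0.0193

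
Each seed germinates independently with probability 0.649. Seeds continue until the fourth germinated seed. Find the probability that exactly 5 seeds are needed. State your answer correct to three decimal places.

Y = trial on which the fourth success occurs; negative binomial, r=4, p=0.649.
P(Y=5) = C(4,3) · p^4 · (1−p)^1
= 4 · 0.17741 · 0.351 = 0.24908

0.249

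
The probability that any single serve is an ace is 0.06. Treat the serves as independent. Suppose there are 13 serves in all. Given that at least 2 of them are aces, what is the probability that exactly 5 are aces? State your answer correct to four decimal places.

X ~ Binomial(13, 0.06). Want P(X=5 | X≥2) = P(X=5) / P(X≥2).
P(X=5) = C(13,5)·0.06^5·0.94^8 = 0.000610
P(X≥2) = 1 − 0.447365 − 0.371218 = 0.181417
Ratio = 0.000610 / 0.181417 = 0.003363

0.0034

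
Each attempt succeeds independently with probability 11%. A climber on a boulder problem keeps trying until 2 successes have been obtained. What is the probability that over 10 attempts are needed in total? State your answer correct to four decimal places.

Needing more than 10 attempts ⇔ fewer than 2 successes in the first 10. With X ~ Binomial(10, 0.11), P(Y > 10) = P(X ≤ 1).
  k=0: C(10,0)·0.11^0·0.89^10 = 0.311817
  k=1: C(10,1)·0.11^1·0.89^9 = 0.385392
P(X ≤ 1) = 0.697209

0.6972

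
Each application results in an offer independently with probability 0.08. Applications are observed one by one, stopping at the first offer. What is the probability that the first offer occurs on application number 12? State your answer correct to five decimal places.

0.03197

Geometric (trials to first success), p = 0.08.
P(Y = 12) = (1−p)^11 · p = 0.39964 · 0.08 = 0.0319710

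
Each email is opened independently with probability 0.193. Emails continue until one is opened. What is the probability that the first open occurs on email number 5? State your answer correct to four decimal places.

Geometric (trials to first success), p = 0.193.
P(Y = 5) = (1−p)^4 · p = 0.42413 · 0.193 = 0.081856

0.0819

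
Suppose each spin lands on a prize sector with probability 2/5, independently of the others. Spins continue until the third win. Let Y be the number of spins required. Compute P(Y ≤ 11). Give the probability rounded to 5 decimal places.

0.88108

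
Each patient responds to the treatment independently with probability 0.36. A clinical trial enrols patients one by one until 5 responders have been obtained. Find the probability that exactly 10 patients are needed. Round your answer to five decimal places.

0.08181

Y = trial on which the fifth success occurs; negative binomial, r=5, p=0.36.
P(Y=10) = C(9,4) · p^5 · (1−p)^5
= 126 · 0.0060466 · 0.10737 = 0.0818056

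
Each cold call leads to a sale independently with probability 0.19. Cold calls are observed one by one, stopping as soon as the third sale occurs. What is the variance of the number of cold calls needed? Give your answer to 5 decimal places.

67.31302

Y = total cold calls until the third success; negative binomial with r=3, p=0.19.
Var(Y) = r(1−p)/p² = 3·0.81 / 0.19² = 67.3130194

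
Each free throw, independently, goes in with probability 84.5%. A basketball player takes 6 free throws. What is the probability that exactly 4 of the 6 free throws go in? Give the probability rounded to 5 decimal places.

X ~ Binomial(n=6, p=0.845).
P(X=4) = C(6,4) · p^4 · (1−p)^2
= 15 · 0.50983 · 0.024025 = 0.1837306

0.18373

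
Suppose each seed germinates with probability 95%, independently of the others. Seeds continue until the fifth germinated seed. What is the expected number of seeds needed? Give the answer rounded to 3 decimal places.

5.263

Y = total seeds until the fifth success; negative binomial with r=5, p=0.95.
E[Y] = r / p = 5 / 0.95 = 5.26316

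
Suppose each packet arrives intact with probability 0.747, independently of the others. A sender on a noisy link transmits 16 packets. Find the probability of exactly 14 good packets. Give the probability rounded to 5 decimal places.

X ~ Binomial(n=16, p=0.747).
P(X=14) = C(16,14) · p^14 · (1−p)^2
= 120 · 0.016846 · 0.064009 = 0.1293930

0.12939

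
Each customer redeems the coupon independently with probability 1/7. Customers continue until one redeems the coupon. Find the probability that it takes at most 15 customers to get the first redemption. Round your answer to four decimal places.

Y = number of customers to the first success; geometric, p = 0.142857.
P(Y ≤ 15) = 1 − (1−p)^15 = 1 − 0.099037 = 0.900963

0.9010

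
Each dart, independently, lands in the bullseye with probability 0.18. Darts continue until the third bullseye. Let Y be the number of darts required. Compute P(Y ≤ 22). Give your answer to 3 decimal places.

Finishing within 22 darts ⇔ at least 3 successes in the first 22. With X ~ Binomial(22, 0.18), P(Y ≤ 22) = 1 − P(X ≤ 2).
  k=0: C(22,0)·0.18^0·0.82^22 = 0.01270
  k=1: C(22,1)·0.18^1·0.82^21 = 0.06135
  k=2: C(22,2)·0.18^2·0.82^20 = 0.14139
1 − 0.21544 = 0.78456

0.785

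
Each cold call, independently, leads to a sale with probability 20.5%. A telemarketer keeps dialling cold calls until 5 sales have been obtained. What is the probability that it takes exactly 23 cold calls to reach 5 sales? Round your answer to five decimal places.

Y = trial on which the fifth success occurs; negative binomial, r=5, p=0.205.
P(Y=23) = C(22,4) · p^5 · (1−p)^18
= 7315 · 0.00036205 · 0.016092 = 0.0426179

0.04262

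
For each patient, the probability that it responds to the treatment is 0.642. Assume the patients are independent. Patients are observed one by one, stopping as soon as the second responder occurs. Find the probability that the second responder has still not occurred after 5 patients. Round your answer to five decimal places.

0.05861

Needing more than 5 patients ⇔ fewer than 2 successes in the first 5. With X ~ Binomial(5, 0.642), P(Y > 5) = P(X ≤ 1).
  k=0: C(5,0)·0.642^0·0.358^5 = 0.0058805
  k=1: C(5,1)·0.642^1·0.358^4 = 0.0527275
P(X ≤ 1) = 0.0586080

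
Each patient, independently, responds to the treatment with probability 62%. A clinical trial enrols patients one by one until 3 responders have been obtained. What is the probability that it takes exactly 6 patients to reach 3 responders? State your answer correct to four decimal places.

0.1308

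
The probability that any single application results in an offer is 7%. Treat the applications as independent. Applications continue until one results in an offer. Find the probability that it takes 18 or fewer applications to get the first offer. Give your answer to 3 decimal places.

0.729

Y = number of applications to the first success; geometric, p = 0.07.
P(Y ≤ 18) = 1 − (1−p)^18 = 1 − 0.27083 = 0.72917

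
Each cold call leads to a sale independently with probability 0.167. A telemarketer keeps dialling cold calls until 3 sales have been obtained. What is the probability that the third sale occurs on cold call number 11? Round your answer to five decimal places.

0.04859

Y = trial on which the third success occurs; negative binomial, r=3, p=0.167.
P(Y=11) = C(10,2) · p^3 · (1−p)^8
= 45 · 0.0046575 · 0.23182 = 0.0485872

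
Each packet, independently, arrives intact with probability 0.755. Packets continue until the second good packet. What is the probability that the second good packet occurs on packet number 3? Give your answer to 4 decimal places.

0.2793

Y = trial on which the second success occurs; negative binomial, r=2, p=0.755.
P(Y=3) = C(2,1) · p^2 · (1−p)^1
= 2 · 0.57003 · 0.245 = 0.279312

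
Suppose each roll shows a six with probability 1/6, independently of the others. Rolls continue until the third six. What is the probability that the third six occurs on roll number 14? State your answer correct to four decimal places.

0.0486

Y = trial on which the third success occurs; negative binomial, r=3, p=0.166667.
P(Y=14) = C(13,2) · p^3 · (1−p)^11
= 78 · 0.0046296 · 0.13459 = 0.048601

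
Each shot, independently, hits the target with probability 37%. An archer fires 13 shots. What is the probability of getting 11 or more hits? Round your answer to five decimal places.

0.00061

X ~ Binomial(13, 0.37); P(X ≥ 11) = Σ C(13,k) p^k (1−p)^(13−k) over k:
  k=11: C(13,11)·0.37^11·0.63^2 = 0.0005508
  k=12: C(13,12)·0.37^12·0.63^1 = 0.0000539
  k=13: C(13,13)·0.37^13·0.63^0 = 0.0000024
Total = 0.0006072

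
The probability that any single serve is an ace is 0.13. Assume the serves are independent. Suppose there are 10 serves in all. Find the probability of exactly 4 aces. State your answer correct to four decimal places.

0.0260

X ~ Binomial(n=10, p=0.13).
P(X=4) = C(10,4) · p^4 · (1−p)^6
= 210 · 0.00028561 · 0.43363 = 0.026008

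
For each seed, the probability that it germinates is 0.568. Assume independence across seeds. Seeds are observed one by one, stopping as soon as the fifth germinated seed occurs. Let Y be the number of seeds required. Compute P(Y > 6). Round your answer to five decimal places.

0.81318

Needing more than 6 seeds ⇔ fewer than 5 successes in the first 6. With X ~ Binomial(6, 0.568), P(Y > 6) = P(X ≤ 4).
  k=0: C(6,0)·0.568^0·0.432^6 = 0.0064998
  k=1: C(6,1)·0.568^1·0.432^5 = 0.0512765
  k=2: C(6,2)·0.568^2·0.432^4 = 0.1685477
  k=3: C(6,3)·0.568^3·0.432^3 = 0.2954787
  k=4: C(6,4)·0.568^4·0.432^2 = 0.2913749
P(X ≤ 4) = 0.8131777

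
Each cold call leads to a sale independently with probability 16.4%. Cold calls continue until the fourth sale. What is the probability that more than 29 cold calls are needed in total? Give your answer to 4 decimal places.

Needing more than 29 cold calls ⇔ fewer than 4 successes in the first 29. With X ~ Binomial(29, 0.164), P(Y > 29) = P(X ≤ 3).
  k=0: C(29,0)·0.164^0·0.836^29 = 0.005546
  k=1: C(29,1)·0.164^1·0.836^28 = 0.031551
  k=2: C(29,2)·0.164^2·0.836^27 = 0.086653
  k=3: C(29,3)·0.164^3·0.836^26 = 0.152990
P(X ≤ 3) = 0.276740

0.2767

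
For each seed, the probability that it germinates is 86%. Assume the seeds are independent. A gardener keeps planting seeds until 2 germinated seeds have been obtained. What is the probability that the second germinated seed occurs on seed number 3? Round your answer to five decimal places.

0.20709

Y = trial on which the second success occurs; negative binomial, r=2, p=0.86.
P(Y=3) = C(2,1) · p^2 · (1−p)^1
= 2 · 0.7396 · 0.14 = 0.2070880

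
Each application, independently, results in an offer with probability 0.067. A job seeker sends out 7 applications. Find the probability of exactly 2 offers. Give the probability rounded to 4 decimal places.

0.0666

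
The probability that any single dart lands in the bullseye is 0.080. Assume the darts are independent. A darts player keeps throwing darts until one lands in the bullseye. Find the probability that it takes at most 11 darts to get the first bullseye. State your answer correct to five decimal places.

Y = number of darts to the first success; geometric, p = 0.08.
P(Y ≤ 11) = 1 − (1−p)^11 = 1 − 0.3996374 = 0.6003626

0.60036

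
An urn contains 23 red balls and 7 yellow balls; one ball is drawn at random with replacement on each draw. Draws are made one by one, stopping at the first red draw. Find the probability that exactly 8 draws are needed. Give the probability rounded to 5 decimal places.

Geometric (trials to first success), p = 0.766667.
P(Y = 8) = (1−p)^7 · p = 3.7656e-05 · 0.766667 = 0.0000289

0.00003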